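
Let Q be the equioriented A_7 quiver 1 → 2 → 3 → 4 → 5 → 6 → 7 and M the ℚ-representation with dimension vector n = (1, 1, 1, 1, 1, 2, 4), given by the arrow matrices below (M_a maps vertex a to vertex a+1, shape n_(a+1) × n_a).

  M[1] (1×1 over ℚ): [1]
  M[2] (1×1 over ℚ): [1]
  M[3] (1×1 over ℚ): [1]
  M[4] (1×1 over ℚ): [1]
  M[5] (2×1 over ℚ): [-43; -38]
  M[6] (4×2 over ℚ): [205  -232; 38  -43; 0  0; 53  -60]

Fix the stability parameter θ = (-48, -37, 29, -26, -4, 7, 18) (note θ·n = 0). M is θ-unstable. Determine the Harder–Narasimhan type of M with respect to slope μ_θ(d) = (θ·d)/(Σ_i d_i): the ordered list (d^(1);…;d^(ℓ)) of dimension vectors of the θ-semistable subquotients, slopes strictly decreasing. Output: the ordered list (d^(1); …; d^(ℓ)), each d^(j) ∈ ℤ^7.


Barcode: M ≅ I[1,7], I[6,7], I[7,7]^2. HN layers by μ_θ (5 steps, strictly decreasing):
  μ^(1)=18; μ^(2)=7; μ^(3)=-1/3; μ^(4)=-37; μ^(5)=-48

((0, 0, 0, 0, 0, 0, 4); (0, 0, 0, 0, 0, 2, 0); (0, 0, 1, 1, 1, 0, 0); (0, 1, 0, 0, 0, 0, 0); (1, 0, 0, 0, 0, 0, 0))


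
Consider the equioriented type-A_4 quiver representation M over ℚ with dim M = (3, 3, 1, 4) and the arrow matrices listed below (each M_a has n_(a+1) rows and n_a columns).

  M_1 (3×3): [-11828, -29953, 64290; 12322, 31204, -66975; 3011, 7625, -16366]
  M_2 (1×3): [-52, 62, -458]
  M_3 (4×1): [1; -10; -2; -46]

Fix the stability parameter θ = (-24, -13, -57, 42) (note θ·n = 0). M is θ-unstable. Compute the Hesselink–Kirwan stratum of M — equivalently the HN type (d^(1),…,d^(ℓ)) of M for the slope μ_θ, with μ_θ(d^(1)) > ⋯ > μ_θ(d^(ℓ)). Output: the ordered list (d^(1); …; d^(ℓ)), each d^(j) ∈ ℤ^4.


Interval decomposition of M: I[1,2]^2, I[1,4], I[4,4]^3.
HN type (ℓ=4): μ^(1)=42; μ^(2)=-13; μ^(3)=-24; μ^(4)=-94/3

((0, 0, 0, 4); (0, 2, 0, 0); (2, 0, 0, 0); (1, 1, 1, 0))


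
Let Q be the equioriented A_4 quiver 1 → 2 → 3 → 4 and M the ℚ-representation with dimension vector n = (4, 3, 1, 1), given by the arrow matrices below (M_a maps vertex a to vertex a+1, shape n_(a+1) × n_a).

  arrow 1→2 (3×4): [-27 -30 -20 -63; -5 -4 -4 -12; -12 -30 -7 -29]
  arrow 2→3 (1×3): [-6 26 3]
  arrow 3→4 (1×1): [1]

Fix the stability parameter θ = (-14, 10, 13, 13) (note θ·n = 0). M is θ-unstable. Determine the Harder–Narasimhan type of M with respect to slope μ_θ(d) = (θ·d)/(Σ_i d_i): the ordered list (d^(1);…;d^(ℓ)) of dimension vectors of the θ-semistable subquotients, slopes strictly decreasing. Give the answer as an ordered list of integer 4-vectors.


Via rank(M_{q-1}∘⋯∘M_p): M ≅ I[1,1], I[1,2]^2, I[1,4].
μ_θ-semistable layers: μ^(1)=13; μ^(2)=10; μ^(3)=-14

((0, 0, 1, 1); (0, 3, 0, 0); (4, 0, 0, 0))


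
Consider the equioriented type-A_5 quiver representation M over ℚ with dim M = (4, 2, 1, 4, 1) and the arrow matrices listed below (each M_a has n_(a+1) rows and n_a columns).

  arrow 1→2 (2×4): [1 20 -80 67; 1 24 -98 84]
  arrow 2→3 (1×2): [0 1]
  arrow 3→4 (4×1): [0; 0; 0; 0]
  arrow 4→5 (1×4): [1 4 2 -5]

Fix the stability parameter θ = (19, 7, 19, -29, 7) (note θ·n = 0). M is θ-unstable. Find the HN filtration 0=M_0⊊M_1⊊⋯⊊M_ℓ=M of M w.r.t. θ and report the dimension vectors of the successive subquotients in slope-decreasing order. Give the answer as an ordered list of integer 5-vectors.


Interval decomposition of M: I[1,1]^2, I[1,2], I[1,3], I[4,4]^3, I[4,5].
HN type (ℓ=4): μ^(1)=19; μ^(2)=13; μ^(3)=7; μ^(4)=-29

((2, 0, 1, 0, 0); (2, 2, 0, 0, 0); (0, 0, 0, 0, 1); (0, 0, 0, 4, 0))


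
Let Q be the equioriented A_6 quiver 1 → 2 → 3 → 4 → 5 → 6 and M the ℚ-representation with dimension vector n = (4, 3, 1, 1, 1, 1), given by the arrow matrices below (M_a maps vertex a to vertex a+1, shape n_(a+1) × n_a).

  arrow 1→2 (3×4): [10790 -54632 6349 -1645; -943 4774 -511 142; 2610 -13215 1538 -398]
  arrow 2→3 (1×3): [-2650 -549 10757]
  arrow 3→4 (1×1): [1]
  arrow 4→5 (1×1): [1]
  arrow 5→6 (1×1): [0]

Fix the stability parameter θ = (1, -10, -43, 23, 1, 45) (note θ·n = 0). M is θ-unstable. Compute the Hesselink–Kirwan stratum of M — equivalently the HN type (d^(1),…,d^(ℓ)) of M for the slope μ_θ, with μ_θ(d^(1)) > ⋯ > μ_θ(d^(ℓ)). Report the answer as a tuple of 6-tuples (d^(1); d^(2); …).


Via rank(M_{q-1}∘⋯∘M_p): M ≅ I[1,1], I[1,2]^2, I[1,5], I[6,6].
μ_θ-semistable layers: μ^(1)=45; μ^(2)=12; μ^(3)=1; μ^(4)=-9/2; μ^(5)=-52/3

((0, 0, 0, 0, 0, 1); (0, 0, 0, 1, 1, 0); (1, 0, 0, 0, 0, 0); (2, 2, 0, 0, 0, 0); (1, 1, 1, 0, 0, 0))


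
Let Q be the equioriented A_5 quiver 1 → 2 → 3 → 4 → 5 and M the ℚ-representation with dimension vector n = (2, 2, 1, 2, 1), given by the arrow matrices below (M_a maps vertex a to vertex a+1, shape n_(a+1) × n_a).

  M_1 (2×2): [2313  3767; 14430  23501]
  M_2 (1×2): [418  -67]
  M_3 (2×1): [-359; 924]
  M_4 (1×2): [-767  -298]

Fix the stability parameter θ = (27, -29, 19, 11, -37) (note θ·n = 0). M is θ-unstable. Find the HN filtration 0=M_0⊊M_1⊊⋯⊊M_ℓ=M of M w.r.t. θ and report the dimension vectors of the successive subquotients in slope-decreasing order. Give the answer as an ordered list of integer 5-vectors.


Barcode: M ≅ I[1,2], I[1,5], I[4,4]. HN layers by μ_θ (3 steps, strictly decreasing):
  μ^(1)=11; μ^(2)=-1; μ^(3)=-9/5

((0, 0, 0, 1, 0); (1, 1, 0, 0, 0); (1, 1, 1, 1, 1))


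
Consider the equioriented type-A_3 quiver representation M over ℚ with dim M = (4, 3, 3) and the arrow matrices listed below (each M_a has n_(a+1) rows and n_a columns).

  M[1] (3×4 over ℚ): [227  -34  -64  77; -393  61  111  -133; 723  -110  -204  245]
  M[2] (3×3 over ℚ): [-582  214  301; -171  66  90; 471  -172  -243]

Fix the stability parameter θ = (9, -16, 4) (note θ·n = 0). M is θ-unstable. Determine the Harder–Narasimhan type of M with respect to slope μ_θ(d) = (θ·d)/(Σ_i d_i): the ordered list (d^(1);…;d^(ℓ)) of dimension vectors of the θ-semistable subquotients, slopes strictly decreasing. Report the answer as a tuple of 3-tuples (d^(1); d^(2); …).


Interval decomposition of M: I[1,1]^2, I[1,2], I[1,3], I[2,3], I[3,3].
HN type (ℓ=4): μ^(1)=9; μ^(2)=4; μ^(3)=-7/2; μ^(4)=-16

((2, 0, 0); (0, 0, 3); (2, 2, 0); (0, 1, 0))


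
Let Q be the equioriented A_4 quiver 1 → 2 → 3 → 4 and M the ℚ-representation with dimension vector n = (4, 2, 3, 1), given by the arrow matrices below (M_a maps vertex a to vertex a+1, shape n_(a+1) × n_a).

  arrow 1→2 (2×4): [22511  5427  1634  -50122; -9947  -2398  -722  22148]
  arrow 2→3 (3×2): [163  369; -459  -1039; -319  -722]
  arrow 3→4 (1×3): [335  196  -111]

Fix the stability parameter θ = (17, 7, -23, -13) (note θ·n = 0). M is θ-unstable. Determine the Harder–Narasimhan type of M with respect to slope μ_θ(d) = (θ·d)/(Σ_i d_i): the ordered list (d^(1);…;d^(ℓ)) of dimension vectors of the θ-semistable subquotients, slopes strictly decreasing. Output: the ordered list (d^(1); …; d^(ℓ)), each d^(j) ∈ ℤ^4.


Via rank(M_{q-1}∘⋯∘M_p): M ≅ I[1,1]^2, I[1,3], I[1,4], I[3,3].
μ_θ-semistable layers: μ^(1)=17; μ^(2)=1/3; μ^(3)=-3; μ^(4)=-23

((2, 0, 0, 0); (1, 1, 1, 0); (1, 1, 1, 1); (0, 0, 1, 0))


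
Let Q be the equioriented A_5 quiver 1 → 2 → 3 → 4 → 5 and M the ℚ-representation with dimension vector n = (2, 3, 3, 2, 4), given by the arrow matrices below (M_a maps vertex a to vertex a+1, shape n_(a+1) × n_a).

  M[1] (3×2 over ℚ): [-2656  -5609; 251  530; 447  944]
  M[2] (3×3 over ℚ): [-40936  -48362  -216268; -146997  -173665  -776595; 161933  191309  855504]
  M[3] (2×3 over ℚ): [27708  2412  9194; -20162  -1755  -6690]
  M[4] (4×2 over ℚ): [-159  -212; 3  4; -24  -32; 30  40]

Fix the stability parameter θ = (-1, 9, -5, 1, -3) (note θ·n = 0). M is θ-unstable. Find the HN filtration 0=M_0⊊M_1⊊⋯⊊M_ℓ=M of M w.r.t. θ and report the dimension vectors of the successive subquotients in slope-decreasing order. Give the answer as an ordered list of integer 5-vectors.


Via rank(M_{q-1}∘⋯∘M_p): M ≅ I[1,4], I[1,5], I[2,3], I[5,5]^3.
μ_θ-semistable layers: μ^(1)=2; μ^(2)=5/3; μ^(3)=1/2; μ^(4)=-1; μ^(5)=-3

((0, 1, 1, 0, 0); (0, 1, 1, 1, 0); (0, 1, 1, 1, 1); (2, 0, 0, 0, 0); (0, 0, 0, 0, 3))


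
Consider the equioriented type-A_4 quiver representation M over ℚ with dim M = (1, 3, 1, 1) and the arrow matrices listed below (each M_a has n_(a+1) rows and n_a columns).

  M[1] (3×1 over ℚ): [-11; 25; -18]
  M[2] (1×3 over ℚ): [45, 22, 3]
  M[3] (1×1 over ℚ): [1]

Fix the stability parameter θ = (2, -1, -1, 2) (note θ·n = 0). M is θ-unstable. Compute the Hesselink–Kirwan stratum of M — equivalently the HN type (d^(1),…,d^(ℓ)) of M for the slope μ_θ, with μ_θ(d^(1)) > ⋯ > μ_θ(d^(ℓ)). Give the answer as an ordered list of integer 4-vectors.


Interval decomposition of M: I[1,4], I[2,2]^2.
HN type (ℓ=3): μ^(1)=2; μ^(2)=0; μ^(3)=-1

((0, 0, 0, 1); (1, 1, 1, 0); (0, 2, 0, 0))


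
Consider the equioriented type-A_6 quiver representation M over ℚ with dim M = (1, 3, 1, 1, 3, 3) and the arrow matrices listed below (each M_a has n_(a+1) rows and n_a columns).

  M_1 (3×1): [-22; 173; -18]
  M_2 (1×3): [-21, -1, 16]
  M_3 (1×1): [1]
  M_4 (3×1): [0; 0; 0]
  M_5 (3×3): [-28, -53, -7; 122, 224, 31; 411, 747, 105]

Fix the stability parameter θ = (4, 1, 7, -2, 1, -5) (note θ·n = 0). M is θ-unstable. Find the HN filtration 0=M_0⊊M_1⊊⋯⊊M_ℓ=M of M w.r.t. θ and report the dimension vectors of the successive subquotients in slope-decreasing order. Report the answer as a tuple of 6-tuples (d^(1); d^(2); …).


Barcode: M ≅ I[1,4], I[2,2]^2, I[5,6]^3. HN layers by μ_θ (3 steps, strictly decreasing):
  μ^(1)=5/2; μ^(2)=1; μ^(3)=-2

((1, 1, 1, 1, 0, 0); (0, 2, 0, 0, 0, 0); (0, 0, 0, 0, 3, 3))


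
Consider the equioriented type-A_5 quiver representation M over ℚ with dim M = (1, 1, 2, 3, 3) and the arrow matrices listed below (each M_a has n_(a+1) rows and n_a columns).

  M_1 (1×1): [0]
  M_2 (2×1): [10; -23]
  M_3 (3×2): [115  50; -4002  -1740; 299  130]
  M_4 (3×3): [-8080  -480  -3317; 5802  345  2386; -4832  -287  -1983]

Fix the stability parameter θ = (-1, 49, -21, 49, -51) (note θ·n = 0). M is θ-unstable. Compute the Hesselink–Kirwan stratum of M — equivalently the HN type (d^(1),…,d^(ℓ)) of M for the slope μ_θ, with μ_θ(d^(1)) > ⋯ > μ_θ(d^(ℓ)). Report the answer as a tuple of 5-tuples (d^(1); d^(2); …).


Via rank(M_{q-1}∘⋯∘M_p): M ≅ I[1,1], I[2,3], I[3,5], I[4,5]^2.
μ_θ-semistable layers: μ^(1)=14; μ^(2)=-1; μ^(3)=-21

((0, 1, 1, 0, 0); (1, 0, 0, 3, 3); (0, 0, 1, 0, 0))


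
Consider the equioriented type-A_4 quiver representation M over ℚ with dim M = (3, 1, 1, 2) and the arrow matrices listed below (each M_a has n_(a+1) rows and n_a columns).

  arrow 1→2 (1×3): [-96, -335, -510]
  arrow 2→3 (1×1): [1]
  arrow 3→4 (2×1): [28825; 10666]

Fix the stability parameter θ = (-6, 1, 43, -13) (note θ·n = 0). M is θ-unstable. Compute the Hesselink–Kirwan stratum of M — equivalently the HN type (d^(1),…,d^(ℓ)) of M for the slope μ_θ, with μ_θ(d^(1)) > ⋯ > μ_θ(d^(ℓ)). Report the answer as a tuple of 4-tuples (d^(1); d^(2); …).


Barcode: M ≅ I[1,1]^2, I[1,4], I[4,4]. HN layers by μ_θ (4 steps, strictly decreasing):
  μ^(1)=15; μ^(2)=1; μ^(3)=-6; μ^(4)=-13

((0, 0, 1, 1); (0, 1, 0, 0); (3, 0, 0, 0); (0, 0, 0, 1))


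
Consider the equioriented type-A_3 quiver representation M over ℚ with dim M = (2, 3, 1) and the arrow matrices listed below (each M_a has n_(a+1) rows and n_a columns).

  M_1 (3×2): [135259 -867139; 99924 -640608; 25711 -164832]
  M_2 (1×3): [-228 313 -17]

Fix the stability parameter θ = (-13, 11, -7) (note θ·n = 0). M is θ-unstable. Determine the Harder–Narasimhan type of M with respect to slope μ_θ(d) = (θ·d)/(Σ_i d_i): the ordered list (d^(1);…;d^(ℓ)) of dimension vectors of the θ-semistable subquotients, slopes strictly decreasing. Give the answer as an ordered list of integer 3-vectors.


Barcode: M ≅ I[1,2], I[1,3], I[2,2]. HN layers by μ_θ (3 steps, strictly decreasing):
  μ^(1)=11; μ^(2)=2; μ^(3)=-13

((0, 2, 0); (0, 1, 1); (2, 0, 0))


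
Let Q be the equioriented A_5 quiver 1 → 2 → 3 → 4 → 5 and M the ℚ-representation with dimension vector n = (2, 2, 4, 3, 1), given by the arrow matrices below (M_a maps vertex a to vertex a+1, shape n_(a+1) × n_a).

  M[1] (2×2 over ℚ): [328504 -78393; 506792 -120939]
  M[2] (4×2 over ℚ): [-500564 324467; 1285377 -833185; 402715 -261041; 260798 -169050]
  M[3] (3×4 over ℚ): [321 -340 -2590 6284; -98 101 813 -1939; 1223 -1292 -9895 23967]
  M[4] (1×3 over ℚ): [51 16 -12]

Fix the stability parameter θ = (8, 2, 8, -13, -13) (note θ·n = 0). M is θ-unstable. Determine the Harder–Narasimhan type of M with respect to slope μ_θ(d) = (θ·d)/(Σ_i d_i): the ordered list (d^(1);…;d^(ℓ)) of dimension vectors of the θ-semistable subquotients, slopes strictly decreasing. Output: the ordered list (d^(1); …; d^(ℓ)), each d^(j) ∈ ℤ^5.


Via rank(M_{q-1}∘⋯∘M_p): M ≅ I[1,1], I[1,5], I[2,4], I[3,3], I[3,4].
μ_θ-semistable layers: μ^(1)=8; μ^(2)=-1; μ^(3)=-8/5; μ^(4)=-5/2

((1, 0, 1, 0, 0); (0, 1, 1, 1, 0); (1, 1, 1, 1, 1); (0, 0, 1, 1, 0))


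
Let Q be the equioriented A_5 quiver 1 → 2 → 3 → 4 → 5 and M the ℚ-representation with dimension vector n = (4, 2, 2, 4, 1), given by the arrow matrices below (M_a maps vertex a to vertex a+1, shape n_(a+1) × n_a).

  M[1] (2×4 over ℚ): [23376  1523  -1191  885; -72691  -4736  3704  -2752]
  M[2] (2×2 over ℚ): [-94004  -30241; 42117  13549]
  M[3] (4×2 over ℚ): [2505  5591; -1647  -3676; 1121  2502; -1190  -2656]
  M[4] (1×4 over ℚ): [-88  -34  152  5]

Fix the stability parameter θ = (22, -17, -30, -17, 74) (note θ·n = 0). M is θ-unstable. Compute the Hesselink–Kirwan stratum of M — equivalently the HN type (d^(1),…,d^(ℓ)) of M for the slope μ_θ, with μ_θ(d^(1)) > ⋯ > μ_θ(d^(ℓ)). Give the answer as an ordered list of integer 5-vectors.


Interval decomposition of M: I[1,1]^2, I[1,4]^2, I[4,4], I[4,5].
HN type (ℓ=4): μ^(1)=74; μ^(2)=22; μ^(3)=-21/2; μ^(4)=-17

((0, 0, 0, 0, 1); (2, 0, 0, 0, 0); (2, 2, 2, 2, 0); (0, 0, 0, 2, 0))


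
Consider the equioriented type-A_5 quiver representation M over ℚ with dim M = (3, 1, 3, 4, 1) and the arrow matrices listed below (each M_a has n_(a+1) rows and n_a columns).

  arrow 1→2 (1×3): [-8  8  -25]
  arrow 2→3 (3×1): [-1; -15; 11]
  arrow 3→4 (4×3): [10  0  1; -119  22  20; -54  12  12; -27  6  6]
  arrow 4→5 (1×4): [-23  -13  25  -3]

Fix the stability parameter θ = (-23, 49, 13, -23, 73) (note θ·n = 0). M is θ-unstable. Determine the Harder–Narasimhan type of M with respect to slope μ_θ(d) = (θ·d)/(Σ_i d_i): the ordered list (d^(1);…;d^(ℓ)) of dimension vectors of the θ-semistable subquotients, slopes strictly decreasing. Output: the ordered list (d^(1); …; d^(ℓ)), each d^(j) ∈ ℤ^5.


Interval decomposition of M: I[1,1]^2, I[1,5], I[3,3], I[3,4], I[4,4]^2.
HN type (ℓ=4): μ^(1)=73; μ^(2)=13; μ^(3)=-5; μ^(4)=-23

((0, 0, 0, 0, 1); (0, 1, 2, 1, 0); (0, 0, 1, 1, 0); (3, 0, 0, 2, 0))


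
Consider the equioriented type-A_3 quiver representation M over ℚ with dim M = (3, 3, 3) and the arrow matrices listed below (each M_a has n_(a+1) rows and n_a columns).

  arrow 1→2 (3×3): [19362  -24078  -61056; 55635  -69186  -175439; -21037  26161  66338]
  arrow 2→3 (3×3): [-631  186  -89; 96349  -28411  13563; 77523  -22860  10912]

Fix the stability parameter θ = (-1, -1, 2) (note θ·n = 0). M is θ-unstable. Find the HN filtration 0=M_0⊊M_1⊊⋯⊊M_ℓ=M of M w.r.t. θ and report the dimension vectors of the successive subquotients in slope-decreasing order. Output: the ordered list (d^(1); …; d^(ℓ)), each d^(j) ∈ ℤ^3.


Interval decomposition of M: I[1,1], I[1,3]^2, I[2,3].
HN type (ℓ=2): μ^(1)=2; μ^(2)=-1

((0, 0, 3); (3, 3, 0))


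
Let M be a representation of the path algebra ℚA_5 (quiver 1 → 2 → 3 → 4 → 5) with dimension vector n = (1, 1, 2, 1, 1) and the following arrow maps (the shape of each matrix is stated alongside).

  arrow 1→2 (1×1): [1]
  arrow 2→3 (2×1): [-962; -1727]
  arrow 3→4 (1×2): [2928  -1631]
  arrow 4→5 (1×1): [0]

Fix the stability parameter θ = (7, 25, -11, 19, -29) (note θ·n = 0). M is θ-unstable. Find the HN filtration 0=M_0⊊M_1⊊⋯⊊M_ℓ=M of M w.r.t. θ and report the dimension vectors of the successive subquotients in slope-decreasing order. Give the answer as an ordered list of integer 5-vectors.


Interval decomposition of M: I[1,4], I[3,3], I[5,5].
HN type (ℓ=4): μ^(1)=19; μ^(2)=7; μ^(3)=-11; μ^(4)=-29

((0, 0, 0, 1, 0); (1, 1, 1, 0, 0); (0, 0, 1, 0, 0); (0, 0, 0, 0, 1))


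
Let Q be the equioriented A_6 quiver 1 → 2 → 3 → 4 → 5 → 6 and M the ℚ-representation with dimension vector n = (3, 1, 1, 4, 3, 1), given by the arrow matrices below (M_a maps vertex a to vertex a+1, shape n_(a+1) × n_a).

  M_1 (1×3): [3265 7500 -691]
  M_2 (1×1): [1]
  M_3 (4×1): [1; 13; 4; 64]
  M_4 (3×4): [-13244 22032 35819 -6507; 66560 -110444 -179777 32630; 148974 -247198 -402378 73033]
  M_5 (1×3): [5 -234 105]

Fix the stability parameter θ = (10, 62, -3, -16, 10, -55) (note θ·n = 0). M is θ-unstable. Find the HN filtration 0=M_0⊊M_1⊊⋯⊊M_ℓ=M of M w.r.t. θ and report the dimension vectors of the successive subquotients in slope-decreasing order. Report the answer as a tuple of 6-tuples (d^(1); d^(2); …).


Interval decomposition of M: I[1,1]^2, I[1,4], I[4,5]^2, I[4,6].
HN type (ℓ=4): μ^(1)=43/3; μ^(2)=10; μ^(3)=-16; μ^(4)=-61/3

((0, 1, 1, 1, 0, 0); (3, 0, 0, 0, 2, 0); (0, 0, 0, 2, 0, 0); (0, 0, 0, 1, 1, 1))


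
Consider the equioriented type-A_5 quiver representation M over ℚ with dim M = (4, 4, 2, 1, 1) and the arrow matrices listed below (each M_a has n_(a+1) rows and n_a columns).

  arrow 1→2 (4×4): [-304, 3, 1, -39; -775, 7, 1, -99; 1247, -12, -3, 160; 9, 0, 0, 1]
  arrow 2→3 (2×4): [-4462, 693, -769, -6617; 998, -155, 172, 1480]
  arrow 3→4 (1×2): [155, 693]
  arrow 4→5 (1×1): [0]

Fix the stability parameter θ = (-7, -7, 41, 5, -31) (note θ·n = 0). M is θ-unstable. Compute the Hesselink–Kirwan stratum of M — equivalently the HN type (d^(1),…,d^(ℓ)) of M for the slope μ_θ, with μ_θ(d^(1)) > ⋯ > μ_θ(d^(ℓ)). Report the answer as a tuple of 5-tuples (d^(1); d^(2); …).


Via rank(M_{q-1}∘⋯∘M_p): M ≅ I[1,2]^2, I[1,3], I[1,4], I[5,5].
μ_θ-semistable layers: μ^(1)=41; μ^(2)=23; μ^(3)=-7; μ^(4)=-31

((0, 0, 1, 0, 0); (0, 0, 1, 1, 0); (4, 4, 0, 0, 0); (0, 0, 0, 0, 1))


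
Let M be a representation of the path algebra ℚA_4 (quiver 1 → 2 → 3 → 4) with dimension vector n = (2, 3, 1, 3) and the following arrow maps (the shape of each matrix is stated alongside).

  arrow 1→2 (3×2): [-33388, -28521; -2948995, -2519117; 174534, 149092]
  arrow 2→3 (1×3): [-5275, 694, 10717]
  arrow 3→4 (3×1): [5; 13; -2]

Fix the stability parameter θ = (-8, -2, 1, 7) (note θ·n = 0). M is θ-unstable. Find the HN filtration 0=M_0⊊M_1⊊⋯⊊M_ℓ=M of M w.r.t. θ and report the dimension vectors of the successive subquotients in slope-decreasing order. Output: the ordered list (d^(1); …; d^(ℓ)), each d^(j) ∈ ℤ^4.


Via rank(M_{q-1}∘⋯∘M_p): M ≅ I[1,2], I[1,4], I[2,2], I[4,4]^2.
μ_θ-semistable layers: μ^(1)=7; μ^(2)=1; μ^(3)=-2; μ^(4)=-8

((0, 0, 0, 3); (0, 0, 1, 0); (0, 3, 0, 0); (2, 0, 0, 0))


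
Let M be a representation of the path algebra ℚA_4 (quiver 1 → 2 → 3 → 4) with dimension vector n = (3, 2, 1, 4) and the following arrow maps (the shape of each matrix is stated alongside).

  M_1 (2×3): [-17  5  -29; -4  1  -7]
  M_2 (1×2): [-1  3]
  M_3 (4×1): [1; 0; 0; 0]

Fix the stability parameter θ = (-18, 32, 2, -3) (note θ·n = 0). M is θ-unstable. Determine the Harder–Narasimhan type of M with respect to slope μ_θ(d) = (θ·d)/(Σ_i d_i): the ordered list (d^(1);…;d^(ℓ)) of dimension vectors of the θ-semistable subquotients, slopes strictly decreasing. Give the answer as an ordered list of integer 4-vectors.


Via rank(M_{q-1}∘⋯∘M_p): M ≅ I[1,1], I[1,2], I[1,4], I[4,4]^3.
μ_θ-semistable layers: μ^(1)=32; μ^(2)=31/3; μ^(3)=-3; μ^(4)=-18

((0, 1, 0, 0); (0, 1, 1, 1); (0, 0, 0, 3); (3, 0, 0, 0))


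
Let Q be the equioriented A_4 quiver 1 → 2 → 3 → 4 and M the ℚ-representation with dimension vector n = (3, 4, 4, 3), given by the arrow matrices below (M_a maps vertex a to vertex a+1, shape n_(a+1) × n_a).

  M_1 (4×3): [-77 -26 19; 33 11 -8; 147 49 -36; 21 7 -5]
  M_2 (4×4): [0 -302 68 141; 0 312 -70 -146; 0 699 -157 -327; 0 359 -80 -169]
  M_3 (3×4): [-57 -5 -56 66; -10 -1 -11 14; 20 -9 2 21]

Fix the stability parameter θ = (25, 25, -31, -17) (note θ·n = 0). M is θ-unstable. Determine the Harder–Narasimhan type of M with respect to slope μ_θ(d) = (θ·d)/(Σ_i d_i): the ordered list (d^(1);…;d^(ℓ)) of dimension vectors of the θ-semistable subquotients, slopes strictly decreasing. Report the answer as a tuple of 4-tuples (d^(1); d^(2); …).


Barcode: M ≅ I[1,2], I[1,4]^2, I[2,4], I[3,3]. HN layers by μ_θ (4 steps, strictly decreasing):
  μ^(1)=25; μ^(2)=1/2; μ^(3)=-23/3; μ^(4)=-31

((1, 1, 0, 0); (2, 2, 2, 2); (0, 1, 1, 1); (0, 0, 1, 0))


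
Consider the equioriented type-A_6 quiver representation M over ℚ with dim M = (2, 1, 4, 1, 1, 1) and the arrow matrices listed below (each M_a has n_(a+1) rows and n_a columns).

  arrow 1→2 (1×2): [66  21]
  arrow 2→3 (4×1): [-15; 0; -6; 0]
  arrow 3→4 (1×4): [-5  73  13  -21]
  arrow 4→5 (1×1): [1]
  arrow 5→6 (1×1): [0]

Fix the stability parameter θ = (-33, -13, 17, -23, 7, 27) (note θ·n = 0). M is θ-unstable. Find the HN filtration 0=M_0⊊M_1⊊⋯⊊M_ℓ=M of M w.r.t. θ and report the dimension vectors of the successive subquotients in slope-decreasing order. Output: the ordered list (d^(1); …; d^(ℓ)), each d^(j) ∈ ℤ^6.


Via rank(M_{q-1}∘⋯∘M_p): M ≅ I[1,1], I[1,5], I[3,3]^3, I[6,6].
μ_θ-semistable layers: μ^(1)=27; μ^(2)=17; μ^(3)=7; μ^(4)=-3; μ^(5)=-13; μ^(6)=-33

((0, 0, 0, 0, 0, 1); (0, 0, 3, 0, 0, 0); (0, 0, 0, 0, 1, 0); (0, 0, 1, 1, 0, 0); (0, 1, 0, 0, 0, 0); (2, 0, 0, 0, 0, 0))


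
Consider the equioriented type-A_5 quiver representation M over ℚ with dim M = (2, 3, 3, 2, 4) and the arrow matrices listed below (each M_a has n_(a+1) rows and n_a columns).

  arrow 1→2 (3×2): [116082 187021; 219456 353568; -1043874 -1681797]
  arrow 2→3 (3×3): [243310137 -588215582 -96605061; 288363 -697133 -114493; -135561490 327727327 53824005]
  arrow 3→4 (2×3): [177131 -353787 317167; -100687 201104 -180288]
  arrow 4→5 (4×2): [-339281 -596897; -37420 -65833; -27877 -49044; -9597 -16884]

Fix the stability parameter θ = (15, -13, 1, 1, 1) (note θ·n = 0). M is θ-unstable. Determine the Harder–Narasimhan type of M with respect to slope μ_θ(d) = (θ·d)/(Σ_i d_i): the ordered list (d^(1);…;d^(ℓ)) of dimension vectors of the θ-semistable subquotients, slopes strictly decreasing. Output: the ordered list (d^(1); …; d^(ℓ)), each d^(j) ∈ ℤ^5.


Barcode: M ≅ I[1,1], I[1,5], I[2,3], I[2,5], I[5,5]^2. HN layers by μ_θ (3 steps, strictly decreasing):
  μ^(1)=15; μ^(2)=1; μ^(3)=-13

((1, 0, 0, 0, 0); (1, 1, 3, 2, 4); (0, 2, 0, 0, 0))


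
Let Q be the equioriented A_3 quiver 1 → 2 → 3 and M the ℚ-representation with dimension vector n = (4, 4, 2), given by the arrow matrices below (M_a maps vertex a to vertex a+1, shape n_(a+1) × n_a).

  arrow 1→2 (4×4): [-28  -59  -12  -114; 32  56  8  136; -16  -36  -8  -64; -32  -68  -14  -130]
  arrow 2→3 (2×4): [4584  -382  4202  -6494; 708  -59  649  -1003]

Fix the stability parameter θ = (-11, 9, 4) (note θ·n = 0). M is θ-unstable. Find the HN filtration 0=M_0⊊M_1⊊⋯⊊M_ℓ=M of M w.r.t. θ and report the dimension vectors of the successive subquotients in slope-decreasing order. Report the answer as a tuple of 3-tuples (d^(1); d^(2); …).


Interval decomposition of M: I[1,1]^2, I[1,2], I[1,3], I[2,2]^2, I[3,3].
HN type (ℓ=4): μ^(1)=9; μ^(2)=13/2; μ^(3)=4; μ^(4)=-11

((0, 3, 0); (0, 1, 1); (0, 0, 1); (4, 0, 0))


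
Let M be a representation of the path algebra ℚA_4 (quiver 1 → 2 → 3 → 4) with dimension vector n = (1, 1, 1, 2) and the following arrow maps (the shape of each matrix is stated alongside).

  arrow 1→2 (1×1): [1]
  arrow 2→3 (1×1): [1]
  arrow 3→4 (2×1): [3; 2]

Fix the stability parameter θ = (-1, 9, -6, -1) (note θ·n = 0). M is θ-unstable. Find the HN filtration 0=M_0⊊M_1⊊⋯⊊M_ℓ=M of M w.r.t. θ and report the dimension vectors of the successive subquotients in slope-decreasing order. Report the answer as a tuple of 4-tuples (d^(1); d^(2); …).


Barcode: M ≅ I[1,4], I[4,4]. HN layers by μ_θ (2 steps, strictly decreasing):
  μ^(1)=2/3; μ^(2)=-1

((0, 1, 1, 1); (1, 0, 0, 1))


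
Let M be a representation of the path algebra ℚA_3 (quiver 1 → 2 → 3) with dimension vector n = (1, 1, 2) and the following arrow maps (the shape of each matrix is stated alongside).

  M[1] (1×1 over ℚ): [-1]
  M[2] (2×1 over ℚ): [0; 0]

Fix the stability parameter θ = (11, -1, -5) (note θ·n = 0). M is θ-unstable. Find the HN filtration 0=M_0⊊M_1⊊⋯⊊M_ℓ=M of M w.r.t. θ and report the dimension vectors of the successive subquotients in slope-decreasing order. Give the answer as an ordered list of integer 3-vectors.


Interval decomposition of M: I[1,2], I[3,3]^2.
HN type (ℓ=2): μ^(1)=5; μ^(2)=-5

((1, 1, 0); (0, 0, 2))


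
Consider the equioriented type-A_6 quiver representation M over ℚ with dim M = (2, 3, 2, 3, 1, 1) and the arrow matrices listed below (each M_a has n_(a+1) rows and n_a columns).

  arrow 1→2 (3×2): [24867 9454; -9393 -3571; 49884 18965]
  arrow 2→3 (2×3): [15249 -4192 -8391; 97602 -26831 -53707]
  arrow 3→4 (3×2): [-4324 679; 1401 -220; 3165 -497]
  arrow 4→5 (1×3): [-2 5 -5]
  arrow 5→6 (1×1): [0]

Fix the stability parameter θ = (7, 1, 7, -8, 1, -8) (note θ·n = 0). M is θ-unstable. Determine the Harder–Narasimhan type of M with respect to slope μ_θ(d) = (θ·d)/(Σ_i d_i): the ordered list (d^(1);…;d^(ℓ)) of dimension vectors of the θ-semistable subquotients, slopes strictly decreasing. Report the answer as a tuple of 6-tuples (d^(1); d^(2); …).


Barcode: M ≅ I[1,4], I[1,5], I[2,2], I[4,4], I[6,6]. HN layers by μ_θ (4 steps, strictly decreasing):
  μ^(1)=7/4; μ^(2)=8/5; μ^(3)=1; μ^(4)=-8

((1, 1, 1, 1, 0, 0); (1, 1, 1, 1, 1, 0); (0, 1, 0, 0, 0, 0); (0, 0, 0, 1, 0, 1))


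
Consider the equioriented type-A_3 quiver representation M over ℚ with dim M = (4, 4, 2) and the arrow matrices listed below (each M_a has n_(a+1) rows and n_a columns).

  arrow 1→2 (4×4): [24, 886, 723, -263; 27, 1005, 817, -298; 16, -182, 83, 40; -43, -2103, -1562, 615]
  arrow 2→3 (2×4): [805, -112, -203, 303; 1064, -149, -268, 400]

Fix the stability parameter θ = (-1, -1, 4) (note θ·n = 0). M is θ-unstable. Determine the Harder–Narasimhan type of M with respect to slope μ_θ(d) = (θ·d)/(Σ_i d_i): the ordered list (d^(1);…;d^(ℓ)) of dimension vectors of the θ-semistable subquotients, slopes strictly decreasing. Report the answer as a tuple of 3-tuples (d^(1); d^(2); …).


Barcode: M ≅ I[1,1], I[1,2], I[1,3]^2, I[2,2]. HN layers by μ_θ (2 steps, strictly decreasing):
  μ^(1)=4; μ^(2)=-1

((0, 0, 2); (4, 4, 0))


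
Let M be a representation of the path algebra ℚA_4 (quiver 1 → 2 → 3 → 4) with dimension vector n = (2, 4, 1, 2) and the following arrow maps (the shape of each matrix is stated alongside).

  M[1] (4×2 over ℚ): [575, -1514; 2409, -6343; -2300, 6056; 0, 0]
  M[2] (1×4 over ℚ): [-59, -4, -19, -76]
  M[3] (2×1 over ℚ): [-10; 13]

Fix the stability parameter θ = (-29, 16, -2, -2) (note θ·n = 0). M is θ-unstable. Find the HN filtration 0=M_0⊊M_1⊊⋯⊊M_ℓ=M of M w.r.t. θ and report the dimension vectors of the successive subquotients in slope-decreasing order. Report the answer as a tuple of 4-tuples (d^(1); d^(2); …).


Via rank(M_{q-1}∘⋯∘M_p): M ≅ I[1,2], I[1,4], I[2,2]^2, I[4,4].
μ_θ-semistable layers: μ^(1)=16; μ^(2)=4; μ^(3)=-2; μ^(4)=-29

((0, 3, 0, 0); (0, 1, 1, 1); (0, 0, 0, 1); (2, 0, 0, 0))


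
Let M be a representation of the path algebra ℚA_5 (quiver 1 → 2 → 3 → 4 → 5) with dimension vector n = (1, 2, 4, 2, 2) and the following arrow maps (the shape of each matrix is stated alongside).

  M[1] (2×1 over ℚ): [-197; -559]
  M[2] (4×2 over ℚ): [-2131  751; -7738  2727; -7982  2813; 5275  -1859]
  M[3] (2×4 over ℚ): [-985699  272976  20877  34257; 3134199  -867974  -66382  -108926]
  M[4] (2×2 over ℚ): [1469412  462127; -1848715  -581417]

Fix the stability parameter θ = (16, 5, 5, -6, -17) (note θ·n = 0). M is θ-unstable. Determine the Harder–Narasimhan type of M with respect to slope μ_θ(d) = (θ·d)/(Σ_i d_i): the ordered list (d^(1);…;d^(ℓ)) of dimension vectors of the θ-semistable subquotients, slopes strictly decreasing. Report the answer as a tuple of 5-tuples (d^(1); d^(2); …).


Via rank(M_{q-1}∘⋯∘M_p): M ≅ I[1,5], I[2,5], I[3,3]^2.
μ_θ-semistable layers: μ^(1)=5; μ^(2)=3/5; μ^(3)=-13/4

((0, 0, 2, 0, 0); (1, 1, 1, 1, 1); (0, 1, 1, 1, 1))


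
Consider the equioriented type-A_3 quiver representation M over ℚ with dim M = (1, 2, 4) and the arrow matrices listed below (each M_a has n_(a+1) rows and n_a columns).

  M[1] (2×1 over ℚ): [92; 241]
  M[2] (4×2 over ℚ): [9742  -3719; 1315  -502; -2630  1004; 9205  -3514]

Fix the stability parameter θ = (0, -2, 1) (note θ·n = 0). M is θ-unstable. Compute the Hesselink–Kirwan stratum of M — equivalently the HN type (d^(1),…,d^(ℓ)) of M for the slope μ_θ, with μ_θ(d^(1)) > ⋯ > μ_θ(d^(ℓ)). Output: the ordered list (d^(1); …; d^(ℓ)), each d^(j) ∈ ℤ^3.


Via rank(M_{q-1}∘⋯∘M_p): M ≅ I[1,3], I[2,3], I[3,3]^2.
μ_θ-semistable layers: μ^(1)=1; μ^(2)=-1; μ^(3)=-2

((0, 0, 4); (1, 1, 0); (0, 1, 0))


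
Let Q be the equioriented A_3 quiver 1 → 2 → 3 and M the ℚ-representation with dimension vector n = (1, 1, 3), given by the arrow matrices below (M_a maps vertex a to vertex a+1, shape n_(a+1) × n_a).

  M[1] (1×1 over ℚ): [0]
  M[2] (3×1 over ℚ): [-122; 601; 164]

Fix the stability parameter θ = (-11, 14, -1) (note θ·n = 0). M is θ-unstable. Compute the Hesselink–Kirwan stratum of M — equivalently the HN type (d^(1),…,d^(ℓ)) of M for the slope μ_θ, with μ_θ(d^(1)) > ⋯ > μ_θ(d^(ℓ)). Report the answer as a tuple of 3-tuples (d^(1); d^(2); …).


Barcode: M ≅ I[1,1], I[2,3], I[3,3]^2. HN layers by μ_θ (3 steps, strictly decreasing):
  μ^(1)=13/2; μ^(2)=-1; μ^(3)=-11

((0, 1, 1); (0, 0, 2); (1, 0, 0))


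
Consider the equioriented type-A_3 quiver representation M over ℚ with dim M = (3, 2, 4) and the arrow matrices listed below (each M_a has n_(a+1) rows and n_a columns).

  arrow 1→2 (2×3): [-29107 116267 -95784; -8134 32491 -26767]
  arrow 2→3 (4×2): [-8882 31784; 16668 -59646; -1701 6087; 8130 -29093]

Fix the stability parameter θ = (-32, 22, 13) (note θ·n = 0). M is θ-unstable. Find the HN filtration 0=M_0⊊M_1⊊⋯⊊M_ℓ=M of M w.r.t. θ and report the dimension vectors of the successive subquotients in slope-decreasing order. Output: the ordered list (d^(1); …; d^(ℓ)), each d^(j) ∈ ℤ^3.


Barcode: M ≅ I[1,1], I[1,3]^2, I[3,3]^2. HN layers by μ_θ (3 steps, strictly decreasing):
  μ^(1)=35/2; μ^(2)=13; μ^(3)=-32

((0, 2, 2); (0, 0, 2); (3, 0, 0))


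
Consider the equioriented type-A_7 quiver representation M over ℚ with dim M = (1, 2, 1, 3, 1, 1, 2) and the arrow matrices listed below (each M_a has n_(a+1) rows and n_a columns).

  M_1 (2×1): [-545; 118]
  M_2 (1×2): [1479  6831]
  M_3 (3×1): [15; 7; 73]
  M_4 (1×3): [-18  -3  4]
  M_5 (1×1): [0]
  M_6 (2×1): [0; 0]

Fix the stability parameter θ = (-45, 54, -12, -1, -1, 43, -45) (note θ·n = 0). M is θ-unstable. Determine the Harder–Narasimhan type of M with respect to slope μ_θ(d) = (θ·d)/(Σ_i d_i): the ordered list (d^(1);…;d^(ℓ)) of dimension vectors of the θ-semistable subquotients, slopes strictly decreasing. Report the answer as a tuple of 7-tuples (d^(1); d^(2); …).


Via rank(M_{q-1}∘⋯∘M_p): M ≅ I[1,5], I[2,2], I[4,4]^2, I[6,6], I[7,7]^2.
μ_θ-semistable layers: μ^(1)=54; μ^(2)=43; μ^(3)=10; μ^(4)=-1; μ^(5)=-45

((0, 1, 0, 0, 0, 0, 0); (0, 0, 0, 0, 0, 1, 0); (0, 1, 1, 1, 1, 0, 0); (0, 0, 0, 2, 0, 0, 0); (1, 0, 0, 0, 0, 0, 2))


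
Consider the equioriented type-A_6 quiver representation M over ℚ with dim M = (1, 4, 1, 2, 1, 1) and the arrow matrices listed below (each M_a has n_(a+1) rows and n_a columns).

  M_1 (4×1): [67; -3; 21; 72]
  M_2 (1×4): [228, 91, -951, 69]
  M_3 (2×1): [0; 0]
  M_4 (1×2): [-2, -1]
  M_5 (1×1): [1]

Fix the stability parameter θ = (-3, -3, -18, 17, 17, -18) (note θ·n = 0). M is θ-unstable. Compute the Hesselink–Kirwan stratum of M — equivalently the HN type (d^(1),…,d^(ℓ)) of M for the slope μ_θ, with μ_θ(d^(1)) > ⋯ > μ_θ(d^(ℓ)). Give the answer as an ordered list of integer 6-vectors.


Barcode: M ≅ I[1,2], I[2,2]^2, I[2,3], I[4,4], I[4,6]. HN layers by μ_θ (4 steps, strictly decreasing):
  μ^(1)=17; μ^(2)=16/3; μ^(3)=-3; μ^(4)=-21/2

((0, 0, 0, 1, 0, 0); (0, 0, 0, 1, 1, 1); (1, 3, 0, 0, 0, 0); (0, 1, 1, 0, 0, 0))


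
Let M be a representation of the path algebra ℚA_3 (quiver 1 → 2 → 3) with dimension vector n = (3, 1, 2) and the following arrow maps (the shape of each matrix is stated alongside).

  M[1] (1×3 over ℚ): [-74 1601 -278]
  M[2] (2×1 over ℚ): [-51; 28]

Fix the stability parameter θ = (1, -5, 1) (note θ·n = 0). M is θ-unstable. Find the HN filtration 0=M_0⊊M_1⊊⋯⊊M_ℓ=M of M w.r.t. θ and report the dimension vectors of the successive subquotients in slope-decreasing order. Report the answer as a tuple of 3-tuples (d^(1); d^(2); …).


Barcode: M ≅ I[1,1]^2, I[1,3], I[3,3]. HN layers by μ_θ (2 steps, strictly decreasing):
  μ^(1)=1; μ^(2)=-2

((2, 0, 2); (1, 1, 0))


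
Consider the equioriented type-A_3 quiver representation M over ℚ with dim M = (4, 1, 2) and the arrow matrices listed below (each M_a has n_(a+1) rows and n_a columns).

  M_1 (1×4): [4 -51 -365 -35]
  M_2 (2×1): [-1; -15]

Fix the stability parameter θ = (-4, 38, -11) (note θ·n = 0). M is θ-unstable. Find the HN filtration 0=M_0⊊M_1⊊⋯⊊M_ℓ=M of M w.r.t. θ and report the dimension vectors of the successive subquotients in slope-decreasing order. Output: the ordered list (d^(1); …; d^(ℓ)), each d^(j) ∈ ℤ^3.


Barcode: M ≅ I[1,1]^3, I[1,3], I[3,3]. HN layers by μ_θ (3 steps, strictly decreasing):
  μ^(1)=27/2; μ^(2)=-4; μ^(3)=-11

((0, 1, 1); (4, 0, 0); (0, 0, 1))


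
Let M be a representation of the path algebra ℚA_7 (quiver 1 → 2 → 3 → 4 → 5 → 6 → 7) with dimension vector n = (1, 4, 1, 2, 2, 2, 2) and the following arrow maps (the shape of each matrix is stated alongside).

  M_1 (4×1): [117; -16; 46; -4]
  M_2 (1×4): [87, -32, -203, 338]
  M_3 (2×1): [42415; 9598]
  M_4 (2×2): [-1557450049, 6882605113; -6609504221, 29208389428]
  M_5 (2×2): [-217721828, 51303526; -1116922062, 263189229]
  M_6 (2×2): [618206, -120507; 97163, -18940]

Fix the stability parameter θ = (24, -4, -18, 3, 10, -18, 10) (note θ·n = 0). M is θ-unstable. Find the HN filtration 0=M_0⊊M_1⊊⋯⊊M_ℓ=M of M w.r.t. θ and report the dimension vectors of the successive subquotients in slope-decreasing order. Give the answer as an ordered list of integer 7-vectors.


Barcode: M ≅ I[1,7], I[2,2]^3, I[4,5], I[6,7]. HN layers by μ_θ (5 steps, strictly decreasing):
  μ^(1)=10; μ^(2)=3; μ^(3)=-1/2; μ^(4)=-4; μ^(5)=-18

((0, 0, 0, 0, 1, 0, 2); (0, 0, 0, 1, 0, 0, 0); (1, 1, 1, 1, 1, 1, 0); (0, 3, 0, 0, 0, 0, 0); (0, 0, 0, 0, 0, 1, 0))


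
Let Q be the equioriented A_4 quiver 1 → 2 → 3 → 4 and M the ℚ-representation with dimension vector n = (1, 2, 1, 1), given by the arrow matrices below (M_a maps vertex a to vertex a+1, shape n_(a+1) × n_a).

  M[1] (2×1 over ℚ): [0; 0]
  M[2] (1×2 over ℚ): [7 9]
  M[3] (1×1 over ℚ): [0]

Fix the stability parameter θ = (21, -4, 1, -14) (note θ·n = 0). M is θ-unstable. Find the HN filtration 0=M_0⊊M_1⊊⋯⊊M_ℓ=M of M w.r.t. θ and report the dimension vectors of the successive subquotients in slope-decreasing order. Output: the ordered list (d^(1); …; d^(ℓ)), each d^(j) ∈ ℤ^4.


Via rank(M_{q-1}∘⋯∘M_p): M ≅ I[1,1], I[2,2], I[2,3], I[4,4].
μ_θ-semistable layers: μ^(1)=21; μ^(2)=1; μ^(3)=-4; μ^(4)=-14

((1, 0, 0, 0); (0, 0, 1, 0); (0, 2, 0, 0); (0, 0, 0, 1))


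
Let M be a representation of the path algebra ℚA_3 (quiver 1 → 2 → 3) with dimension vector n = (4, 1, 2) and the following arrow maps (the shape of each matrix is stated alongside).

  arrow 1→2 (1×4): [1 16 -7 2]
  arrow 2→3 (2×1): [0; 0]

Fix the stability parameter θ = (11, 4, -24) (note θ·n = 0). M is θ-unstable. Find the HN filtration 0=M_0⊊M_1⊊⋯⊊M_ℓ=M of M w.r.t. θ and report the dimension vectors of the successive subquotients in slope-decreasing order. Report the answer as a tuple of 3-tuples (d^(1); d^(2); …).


Interval decomposition of M: I[1,1]^3, I[1,2], I[3,3]^2.
HN type (ℓ=3): μ^(1)=11; μ^(2)=15/2; μ^(3)=-24

((3, 0, 0); (1, 1, 0); (0, 0, 2))


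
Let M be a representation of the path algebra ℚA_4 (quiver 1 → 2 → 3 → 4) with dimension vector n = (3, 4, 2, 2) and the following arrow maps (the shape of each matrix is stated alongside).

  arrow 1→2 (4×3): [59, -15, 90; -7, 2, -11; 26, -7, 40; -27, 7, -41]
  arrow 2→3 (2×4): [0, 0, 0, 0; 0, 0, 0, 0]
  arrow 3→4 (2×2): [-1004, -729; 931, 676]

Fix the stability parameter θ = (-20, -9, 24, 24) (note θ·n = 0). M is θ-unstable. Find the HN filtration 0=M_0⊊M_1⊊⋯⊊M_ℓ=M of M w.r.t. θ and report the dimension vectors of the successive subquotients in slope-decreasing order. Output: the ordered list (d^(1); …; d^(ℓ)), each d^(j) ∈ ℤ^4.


Barcode: M ≅ I[1,2]^3, I[2,2], I[3,4]^2. HN layers by μ_θ (3 steps, strictly decreasing):
  μ^(1)=24; μ^(2)=-9; μ^(3)=-20

((0, 0, 2, 2); (0, 4, 0, 0); (3, 0, 0, 0))


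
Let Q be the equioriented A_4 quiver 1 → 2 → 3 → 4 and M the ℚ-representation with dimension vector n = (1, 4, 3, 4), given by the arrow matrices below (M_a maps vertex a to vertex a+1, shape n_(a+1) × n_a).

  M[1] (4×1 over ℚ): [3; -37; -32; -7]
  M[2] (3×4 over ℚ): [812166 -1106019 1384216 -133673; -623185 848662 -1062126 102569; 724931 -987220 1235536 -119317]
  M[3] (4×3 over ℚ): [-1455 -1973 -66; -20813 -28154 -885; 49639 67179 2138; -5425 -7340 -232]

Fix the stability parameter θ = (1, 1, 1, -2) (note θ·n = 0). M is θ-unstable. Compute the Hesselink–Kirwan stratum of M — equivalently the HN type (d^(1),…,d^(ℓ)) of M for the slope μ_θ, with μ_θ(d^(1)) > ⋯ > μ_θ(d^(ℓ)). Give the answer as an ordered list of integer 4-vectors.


Via rank(M_{q-1}∘⋯∘M_p): M ≅ I[1,2], I[2,4]^3, I[4,4].
μ_θ-semistable layers: μ^(1)=1; μ^(2)=0; μ^(3)=-2

((1, 1, 0, 0); (0, 3, 3, 3); (0, 0, 0, 1))


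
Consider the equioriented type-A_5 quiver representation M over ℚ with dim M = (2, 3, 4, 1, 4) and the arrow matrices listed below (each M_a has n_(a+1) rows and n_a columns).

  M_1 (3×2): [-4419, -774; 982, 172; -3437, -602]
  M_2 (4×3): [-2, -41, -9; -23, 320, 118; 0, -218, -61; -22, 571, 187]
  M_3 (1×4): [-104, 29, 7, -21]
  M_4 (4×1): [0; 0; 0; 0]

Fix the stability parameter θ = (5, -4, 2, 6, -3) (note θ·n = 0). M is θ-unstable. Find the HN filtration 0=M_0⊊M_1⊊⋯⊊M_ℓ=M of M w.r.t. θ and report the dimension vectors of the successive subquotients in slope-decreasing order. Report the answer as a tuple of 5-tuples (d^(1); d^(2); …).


Via rank(M_{q-1}∘⋯∘M_p): M ≅ I[1,1], I[1,4], I[2,3]^2, I[3,3], I[5,5]^4.
μ_θ-semistable layers: μ^(1)=6; μ^(2)=5; μ^(3)=2; μ^(4)=1/2; μ^(5)=-3; μ^(6)=-4

((0, 0, 0, 1, 0); (1, 0, 0, 0, 0); (0, 0, 4, 0, 0); (1, 1, 0, 0, 0); (0, 0, 0, 0, 4); (0, 2, 0, 0, 0))
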